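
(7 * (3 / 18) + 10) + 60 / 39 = 991 / 78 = 12.71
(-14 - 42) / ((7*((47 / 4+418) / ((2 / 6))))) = -32 / 5157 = -0.01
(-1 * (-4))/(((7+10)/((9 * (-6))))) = -216/17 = -12.71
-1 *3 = -3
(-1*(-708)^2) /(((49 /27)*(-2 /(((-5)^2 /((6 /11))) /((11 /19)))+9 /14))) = -4285807200 /9583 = -447230.22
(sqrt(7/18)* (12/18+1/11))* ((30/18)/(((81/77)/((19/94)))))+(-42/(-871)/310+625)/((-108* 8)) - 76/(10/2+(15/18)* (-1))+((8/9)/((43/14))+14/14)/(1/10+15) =-35744129848001/1893428924400+16625* sqrt(14)/411156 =-18.73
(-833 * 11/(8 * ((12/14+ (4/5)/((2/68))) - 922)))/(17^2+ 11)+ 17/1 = 255374221/15018240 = 17.00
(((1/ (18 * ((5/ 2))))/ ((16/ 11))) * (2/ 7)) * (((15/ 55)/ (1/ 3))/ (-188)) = -1/ 52640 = -0.00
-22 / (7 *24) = -11 / 84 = -0.13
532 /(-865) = -532 /865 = -0.62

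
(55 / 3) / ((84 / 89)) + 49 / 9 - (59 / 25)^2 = 1013221 / 52500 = 19.30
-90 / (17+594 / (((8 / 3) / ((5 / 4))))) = -1440 / 4727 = -0.30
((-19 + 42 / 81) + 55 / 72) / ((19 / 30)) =-19135 / 684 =-27.98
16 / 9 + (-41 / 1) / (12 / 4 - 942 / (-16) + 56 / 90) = 227144 / 202491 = 1.12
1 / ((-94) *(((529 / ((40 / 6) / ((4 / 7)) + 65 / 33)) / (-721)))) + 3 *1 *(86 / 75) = 24872273 / 6837325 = 3.64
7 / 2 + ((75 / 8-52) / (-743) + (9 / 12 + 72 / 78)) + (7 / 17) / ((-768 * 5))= 3297935107 / 630539520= 5.23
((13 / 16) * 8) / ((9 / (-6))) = -13 / 3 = -4.33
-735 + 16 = -719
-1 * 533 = -533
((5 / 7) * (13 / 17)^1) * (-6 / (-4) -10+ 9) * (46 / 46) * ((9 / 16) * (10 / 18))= 325 / 3808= 0.09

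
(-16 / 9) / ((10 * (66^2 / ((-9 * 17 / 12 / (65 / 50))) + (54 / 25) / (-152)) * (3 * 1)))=51680 / 387347913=0.00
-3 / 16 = -0.19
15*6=90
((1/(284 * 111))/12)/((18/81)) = 1/84064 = 0.00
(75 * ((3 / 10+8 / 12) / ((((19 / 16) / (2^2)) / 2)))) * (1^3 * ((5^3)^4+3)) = 119243422517.89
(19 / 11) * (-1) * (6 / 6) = -19 / 11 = -1.73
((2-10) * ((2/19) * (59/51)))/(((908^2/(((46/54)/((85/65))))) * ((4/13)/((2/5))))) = -229333/229186048590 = -0.00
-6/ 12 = -1/ 2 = -0.50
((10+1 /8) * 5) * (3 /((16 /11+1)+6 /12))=51.40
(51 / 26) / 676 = 51 / 17576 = 0.00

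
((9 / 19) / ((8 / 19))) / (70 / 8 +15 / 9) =27 / 250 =0.11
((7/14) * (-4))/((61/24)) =-48/61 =-0.79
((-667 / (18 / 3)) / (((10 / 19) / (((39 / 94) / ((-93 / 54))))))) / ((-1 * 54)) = -164749 / 174840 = -0.94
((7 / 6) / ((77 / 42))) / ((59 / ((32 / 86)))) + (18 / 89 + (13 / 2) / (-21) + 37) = 3848933491 / 104316366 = 36.90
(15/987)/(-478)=-5/157262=-0.00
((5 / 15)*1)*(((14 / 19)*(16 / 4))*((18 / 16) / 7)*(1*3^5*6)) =4374 / 19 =230.21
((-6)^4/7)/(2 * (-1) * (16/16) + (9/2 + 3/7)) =2592/41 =63.22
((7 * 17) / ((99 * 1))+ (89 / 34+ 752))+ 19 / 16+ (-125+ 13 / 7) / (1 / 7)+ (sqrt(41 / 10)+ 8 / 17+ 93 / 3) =-1979807 / 26928+ sqrt(410) / 10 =-71.50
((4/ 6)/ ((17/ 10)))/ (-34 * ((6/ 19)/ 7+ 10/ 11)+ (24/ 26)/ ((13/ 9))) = -1236235/ 100258503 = -0.01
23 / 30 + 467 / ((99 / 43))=201569 / 990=203.61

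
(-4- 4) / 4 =-2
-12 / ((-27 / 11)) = 44 / 9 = 4.89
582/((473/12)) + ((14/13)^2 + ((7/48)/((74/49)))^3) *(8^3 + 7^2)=665.90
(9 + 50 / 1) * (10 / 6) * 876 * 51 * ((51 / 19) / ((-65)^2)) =44810028 / 16055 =2791.03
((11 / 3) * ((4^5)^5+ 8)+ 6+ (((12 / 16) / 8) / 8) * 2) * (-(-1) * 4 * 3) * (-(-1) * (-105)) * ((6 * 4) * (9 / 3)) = -1498077380048534619705 / 4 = -374519345012133654926.25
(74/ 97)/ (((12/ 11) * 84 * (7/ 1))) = 407/ 342216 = 0.00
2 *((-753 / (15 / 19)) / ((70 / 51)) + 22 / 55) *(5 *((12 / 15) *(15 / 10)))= -1458474 / 175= -8334.14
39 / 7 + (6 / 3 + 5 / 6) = 353 / 42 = 8.40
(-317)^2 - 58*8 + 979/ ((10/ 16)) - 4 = 507937/ 5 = 101587.40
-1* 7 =-7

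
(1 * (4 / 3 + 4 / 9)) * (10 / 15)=32 / 27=1.19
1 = 1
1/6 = 0.17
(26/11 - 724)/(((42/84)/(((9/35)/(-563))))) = 20412/30965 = 0.66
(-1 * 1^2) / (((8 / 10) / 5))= -25 / 4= -6.25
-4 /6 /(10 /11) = -11 /15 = -0.73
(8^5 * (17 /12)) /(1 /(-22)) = -3063808 /3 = -1021269.33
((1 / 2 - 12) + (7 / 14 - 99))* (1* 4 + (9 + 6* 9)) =-7370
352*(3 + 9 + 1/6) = 4282.67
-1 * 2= -2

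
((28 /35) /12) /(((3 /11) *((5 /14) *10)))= 77 /1125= 0.07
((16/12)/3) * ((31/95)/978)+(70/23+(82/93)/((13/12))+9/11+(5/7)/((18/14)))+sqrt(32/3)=4 * sqrt(6)/3+223001006108/42628548105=8.50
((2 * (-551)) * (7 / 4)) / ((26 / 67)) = -258419 / 52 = -4969.60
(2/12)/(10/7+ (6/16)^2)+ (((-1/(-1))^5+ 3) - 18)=-29302/2109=-13.89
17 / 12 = 1.42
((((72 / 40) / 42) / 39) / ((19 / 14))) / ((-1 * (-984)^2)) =-1 / 1195796160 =-0.00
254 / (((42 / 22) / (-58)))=-162052 / 21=-7716.76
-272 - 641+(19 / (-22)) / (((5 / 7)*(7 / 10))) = -10062 / 11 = -914.73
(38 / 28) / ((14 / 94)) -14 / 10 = 3779 / 490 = 7.71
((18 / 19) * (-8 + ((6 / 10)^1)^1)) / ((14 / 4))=-1332 / 665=-2.00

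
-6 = -6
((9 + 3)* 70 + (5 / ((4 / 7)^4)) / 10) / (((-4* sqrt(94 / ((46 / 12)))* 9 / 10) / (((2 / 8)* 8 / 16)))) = -2162405* sqrt(3243) / 20791296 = -5.92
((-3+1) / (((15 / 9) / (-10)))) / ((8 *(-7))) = -3 / 14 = -0.21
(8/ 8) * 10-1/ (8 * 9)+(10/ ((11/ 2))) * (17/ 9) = 1181/ 88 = 13.42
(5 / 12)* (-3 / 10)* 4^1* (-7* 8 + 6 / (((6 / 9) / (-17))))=104.50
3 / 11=0.27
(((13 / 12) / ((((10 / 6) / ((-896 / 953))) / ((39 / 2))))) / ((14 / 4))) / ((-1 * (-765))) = -5408 / 1215075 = -0.00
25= 25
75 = 75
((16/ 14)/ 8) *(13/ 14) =0.13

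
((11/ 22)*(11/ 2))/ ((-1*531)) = -11/ 2124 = -0.01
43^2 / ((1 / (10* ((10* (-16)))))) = -2958400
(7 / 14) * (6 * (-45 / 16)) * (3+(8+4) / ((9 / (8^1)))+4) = -2385 / 16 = -149.06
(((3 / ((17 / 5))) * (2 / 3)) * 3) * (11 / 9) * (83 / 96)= 4565 / 2448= 1.86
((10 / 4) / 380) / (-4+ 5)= 1 / 152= 0.01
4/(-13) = -4/13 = -0.31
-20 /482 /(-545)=2 /26269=0.00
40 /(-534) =-20 /267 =-0.07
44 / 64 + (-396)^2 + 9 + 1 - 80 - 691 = 2496891 / 16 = 156055.69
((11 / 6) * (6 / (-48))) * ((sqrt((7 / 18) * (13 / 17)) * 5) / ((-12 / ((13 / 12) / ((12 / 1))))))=715 * sqrt(3094) / 8460288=0.00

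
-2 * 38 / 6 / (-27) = 38 / 81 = 0.47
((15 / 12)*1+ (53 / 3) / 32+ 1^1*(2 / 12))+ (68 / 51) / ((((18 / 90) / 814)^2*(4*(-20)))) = -26503651 / 96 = -276079.70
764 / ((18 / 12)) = 1528 / 3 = 509.33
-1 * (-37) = 37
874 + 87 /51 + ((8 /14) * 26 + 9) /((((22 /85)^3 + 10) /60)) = 372846595591 /366037931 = 1018.60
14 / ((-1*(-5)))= 14 / 5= 2.80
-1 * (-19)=19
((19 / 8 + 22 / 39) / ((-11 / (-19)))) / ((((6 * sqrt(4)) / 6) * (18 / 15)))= 87115 / 41184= 2.12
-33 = -33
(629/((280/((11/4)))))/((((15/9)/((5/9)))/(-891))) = -2054943/1120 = -1834.77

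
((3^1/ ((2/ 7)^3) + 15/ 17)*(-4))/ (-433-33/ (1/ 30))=17613/ 48382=0.36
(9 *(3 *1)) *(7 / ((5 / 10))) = 378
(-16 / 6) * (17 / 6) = -68 / 9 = -7.56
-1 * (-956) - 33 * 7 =725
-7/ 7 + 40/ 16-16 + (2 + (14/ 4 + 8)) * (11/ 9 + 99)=1338.50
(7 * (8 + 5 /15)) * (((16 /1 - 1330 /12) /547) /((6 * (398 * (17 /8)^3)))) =-6372800 /14439459303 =-0.00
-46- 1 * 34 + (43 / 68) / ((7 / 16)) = -9348 / 119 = -78.55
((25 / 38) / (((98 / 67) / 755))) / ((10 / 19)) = 252925 / 392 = 645.22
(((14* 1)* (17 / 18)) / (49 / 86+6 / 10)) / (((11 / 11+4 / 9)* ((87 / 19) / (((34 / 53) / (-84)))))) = -1180565 / 90453987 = -0.01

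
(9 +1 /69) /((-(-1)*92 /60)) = 3110 /529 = 5.88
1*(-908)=-908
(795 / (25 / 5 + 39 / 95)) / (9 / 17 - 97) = -256785 / 168592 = -1.52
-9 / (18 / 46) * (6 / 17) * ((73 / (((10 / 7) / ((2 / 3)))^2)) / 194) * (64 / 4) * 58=-76347488 / 123675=-617.32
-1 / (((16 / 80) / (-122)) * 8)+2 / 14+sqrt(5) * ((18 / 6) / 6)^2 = sqrt(5) / 4+2139 / 28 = 76.95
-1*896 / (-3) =896 / 3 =298.67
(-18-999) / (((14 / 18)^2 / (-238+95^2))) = -14772381.61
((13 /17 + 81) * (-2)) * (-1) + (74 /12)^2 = 123353 /612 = 201.56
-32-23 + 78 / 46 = -1226 / 23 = -53.30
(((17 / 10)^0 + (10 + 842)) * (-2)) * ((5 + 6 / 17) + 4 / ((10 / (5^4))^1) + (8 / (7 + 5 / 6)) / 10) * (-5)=2179031.74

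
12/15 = 4/5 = 0.80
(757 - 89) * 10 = 6680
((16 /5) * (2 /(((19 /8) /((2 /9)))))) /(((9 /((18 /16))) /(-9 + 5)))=-256 /855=-0.30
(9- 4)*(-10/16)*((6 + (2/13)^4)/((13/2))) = -2142275/742586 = -2.88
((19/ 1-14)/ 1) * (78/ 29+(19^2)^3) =6821653135/ 29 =235229418.45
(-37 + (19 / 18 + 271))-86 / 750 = 528617 / 2250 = 234.94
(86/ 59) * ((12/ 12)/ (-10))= -43/ 295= -0.15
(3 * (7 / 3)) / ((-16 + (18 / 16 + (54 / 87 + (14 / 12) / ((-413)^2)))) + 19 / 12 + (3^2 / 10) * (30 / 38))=-0.59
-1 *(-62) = 62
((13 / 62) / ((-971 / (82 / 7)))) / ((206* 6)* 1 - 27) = -41 / 19595751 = -0.00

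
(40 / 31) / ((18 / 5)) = 100 / 279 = 0.36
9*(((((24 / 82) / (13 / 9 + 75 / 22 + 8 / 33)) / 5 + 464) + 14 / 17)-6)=14520882528 / 3516365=4129.52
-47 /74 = -0.64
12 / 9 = 4 / 3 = 1.33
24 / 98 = 12 / 49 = 0.24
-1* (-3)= 3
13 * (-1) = -13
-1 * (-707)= 707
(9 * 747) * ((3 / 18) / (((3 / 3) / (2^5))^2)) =1147392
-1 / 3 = -0.33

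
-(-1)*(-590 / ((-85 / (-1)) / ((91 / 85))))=-10738 / 1445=-7.43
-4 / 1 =-4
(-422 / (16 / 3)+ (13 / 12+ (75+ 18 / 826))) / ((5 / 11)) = -6.64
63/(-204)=-21/68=-0.31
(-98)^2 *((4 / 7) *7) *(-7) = -268912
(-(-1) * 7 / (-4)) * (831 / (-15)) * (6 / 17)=5817 / 170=34.22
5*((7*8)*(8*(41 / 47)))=91840 / 47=1954.04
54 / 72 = 3 / 4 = 0.75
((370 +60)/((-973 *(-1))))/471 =430/458283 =0.00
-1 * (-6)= 6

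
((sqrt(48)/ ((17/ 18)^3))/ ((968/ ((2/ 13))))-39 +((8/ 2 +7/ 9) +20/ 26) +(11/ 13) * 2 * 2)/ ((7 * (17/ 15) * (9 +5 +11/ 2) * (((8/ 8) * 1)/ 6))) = -70360/ 60333 +349920 * sqrt(3)/ 11955446503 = -1.17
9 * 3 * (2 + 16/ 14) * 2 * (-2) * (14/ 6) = -792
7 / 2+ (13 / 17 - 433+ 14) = -14101 / 34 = -414.74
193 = 193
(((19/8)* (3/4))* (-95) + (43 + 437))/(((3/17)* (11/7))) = 394485/352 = 1120.70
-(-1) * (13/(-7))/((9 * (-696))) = 13/43848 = 0.00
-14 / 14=-1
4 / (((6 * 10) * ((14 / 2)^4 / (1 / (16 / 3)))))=1 / 192080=0.00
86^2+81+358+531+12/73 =8366.16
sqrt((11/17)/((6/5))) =sqrt(5610)/102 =0.73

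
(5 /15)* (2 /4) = 0.17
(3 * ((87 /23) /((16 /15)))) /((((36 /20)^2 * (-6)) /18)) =-3625 /368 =-9.85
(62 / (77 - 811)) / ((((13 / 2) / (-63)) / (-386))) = -1507716 / 4771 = -316.02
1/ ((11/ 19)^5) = 2476099/ 161051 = 15.37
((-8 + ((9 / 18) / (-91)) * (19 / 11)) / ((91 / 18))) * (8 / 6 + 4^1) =-769680 / 91091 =-8.45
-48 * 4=-192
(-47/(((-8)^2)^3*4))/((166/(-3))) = 141/174063616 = 0.00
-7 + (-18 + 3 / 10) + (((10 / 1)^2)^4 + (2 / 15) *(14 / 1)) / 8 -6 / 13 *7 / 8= 9749980601 / 780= 12499975.13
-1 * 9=-9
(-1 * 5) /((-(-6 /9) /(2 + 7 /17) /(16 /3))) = -1640 /17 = -96.47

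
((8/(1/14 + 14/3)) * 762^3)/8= 18582930576/199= 93381560.68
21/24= 0.88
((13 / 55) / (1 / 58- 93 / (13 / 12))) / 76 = -0.00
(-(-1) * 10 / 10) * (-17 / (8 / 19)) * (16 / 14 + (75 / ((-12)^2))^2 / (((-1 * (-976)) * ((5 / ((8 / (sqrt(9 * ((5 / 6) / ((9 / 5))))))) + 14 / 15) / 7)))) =-164493180599 / 3572370816 - 883203125 * sqrt(6) / 16330838016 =-46.18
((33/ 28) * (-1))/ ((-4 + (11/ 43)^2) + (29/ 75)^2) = 31201875/ 100206568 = 0.31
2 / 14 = 1 / 7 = 0.14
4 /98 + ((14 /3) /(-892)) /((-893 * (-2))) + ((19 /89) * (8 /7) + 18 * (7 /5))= 1327928796293 /52106710740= 25.48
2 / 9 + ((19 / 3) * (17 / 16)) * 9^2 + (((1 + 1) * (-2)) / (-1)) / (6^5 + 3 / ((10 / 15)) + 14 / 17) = 20773927949 / 38097360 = 545.29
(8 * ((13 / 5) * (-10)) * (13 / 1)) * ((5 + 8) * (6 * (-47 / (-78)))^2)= -459472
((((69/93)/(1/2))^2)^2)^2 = 20047612231936/852891037441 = 23.51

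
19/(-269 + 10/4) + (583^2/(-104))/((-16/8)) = 13934841/8528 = 1634.01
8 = 8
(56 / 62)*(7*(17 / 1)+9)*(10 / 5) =7168 / 31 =231.23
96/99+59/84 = 515/308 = 1.67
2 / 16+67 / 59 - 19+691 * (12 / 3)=1296235 / 472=2746.26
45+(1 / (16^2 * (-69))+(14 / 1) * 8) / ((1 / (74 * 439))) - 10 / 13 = 417755075753 / 114816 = 3638474.39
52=52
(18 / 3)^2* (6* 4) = 864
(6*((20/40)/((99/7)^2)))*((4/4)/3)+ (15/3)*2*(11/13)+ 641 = 82750480/127413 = 649.47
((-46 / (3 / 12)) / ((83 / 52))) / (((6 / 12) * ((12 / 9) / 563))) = -8080176 / 83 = -97351.52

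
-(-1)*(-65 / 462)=-65 / 462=-0.14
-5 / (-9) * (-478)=-2390 / 9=-265.56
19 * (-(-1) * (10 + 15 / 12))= 855 / 4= 213.75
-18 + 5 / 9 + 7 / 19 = -17.08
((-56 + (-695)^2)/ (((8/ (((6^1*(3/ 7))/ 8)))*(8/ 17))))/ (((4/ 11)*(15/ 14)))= 270945609/ 2560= 105838.13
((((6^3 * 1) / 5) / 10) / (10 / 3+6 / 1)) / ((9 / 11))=99 / 175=0.57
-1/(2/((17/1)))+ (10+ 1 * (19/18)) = 23/9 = 2.56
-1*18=-18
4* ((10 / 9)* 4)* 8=1280 / 9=142.22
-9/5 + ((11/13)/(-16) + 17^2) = 298633/1040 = 287.15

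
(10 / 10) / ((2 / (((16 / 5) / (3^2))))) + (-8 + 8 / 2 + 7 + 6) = 413 / 45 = 9.18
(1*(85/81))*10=850/81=10.49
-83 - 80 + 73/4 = -579/4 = -144.75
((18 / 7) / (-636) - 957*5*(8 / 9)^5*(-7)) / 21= 271464143191 / 306700506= 885.11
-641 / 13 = -49.31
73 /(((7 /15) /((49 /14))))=1095 /2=547.50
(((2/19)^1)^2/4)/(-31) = -1/11191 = -0.00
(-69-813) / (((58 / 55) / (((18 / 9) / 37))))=-48510 / 1073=-45.21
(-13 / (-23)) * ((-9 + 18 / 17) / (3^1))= -585 / 391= -1.50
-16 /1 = -16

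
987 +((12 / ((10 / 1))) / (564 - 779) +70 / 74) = 39295328 / 39775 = 987.94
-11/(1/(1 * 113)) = -1243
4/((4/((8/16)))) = 1/2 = 0.50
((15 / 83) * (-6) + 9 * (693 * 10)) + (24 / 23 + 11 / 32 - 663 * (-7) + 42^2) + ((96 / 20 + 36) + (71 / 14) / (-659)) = 96961514781151 / 1408994720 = 68816.10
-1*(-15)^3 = 3375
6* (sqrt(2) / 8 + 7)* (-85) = -3570 - 255* sqrt(2) / 4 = -3660.16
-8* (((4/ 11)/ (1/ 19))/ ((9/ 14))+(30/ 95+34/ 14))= -107.93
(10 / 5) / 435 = 2 / 435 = 0.00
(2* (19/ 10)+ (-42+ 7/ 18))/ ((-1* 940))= 0.04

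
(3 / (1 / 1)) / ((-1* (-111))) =1 / 37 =0.03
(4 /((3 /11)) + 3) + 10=83 /3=27.67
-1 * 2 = -2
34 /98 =17 /49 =0.35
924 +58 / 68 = 31445 / 34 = 924.85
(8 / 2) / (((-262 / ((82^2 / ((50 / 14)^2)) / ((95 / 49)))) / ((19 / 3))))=-32288648 / 1228125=-26.29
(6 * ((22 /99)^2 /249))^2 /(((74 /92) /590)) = 1736960 /1672352973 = 0.00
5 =5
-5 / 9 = -0.56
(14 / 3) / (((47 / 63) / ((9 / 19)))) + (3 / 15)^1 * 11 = 23053 / 4465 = 5.16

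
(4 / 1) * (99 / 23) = 17.22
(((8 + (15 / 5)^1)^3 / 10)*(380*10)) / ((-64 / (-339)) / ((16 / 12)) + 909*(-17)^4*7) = 11430628 / 12010637183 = 0.00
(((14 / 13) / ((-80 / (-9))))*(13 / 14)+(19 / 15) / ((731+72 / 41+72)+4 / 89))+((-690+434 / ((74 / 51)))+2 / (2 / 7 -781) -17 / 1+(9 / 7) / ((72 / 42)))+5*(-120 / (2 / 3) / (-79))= -890882816077013273 / 2251762654377840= -395.64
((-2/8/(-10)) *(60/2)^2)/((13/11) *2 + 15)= 1.30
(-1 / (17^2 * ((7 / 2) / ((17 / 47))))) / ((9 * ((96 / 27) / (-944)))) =59 / 5593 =0.01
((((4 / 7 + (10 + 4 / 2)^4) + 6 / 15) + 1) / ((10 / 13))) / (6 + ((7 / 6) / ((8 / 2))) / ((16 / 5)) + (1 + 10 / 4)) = 1811669184 / 644525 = 2810.86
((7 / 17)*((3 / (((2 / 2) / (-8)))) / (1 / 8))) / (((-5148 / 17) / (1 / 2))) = 56 / 429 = 0.13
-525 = -525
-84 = -84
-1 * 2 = -2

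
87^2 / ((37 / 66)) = 499554 / 37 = 13501.46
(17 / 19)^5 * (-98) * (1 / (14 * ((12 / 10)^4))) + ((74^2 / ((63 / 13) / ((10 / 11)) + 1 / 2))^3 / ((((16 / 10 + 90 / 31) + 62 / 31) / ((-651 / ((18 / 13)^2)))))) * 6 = -45336552686047095034597523125 / 174699087359277456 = -259512246866.01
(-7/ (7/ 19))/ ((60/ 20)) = -19/ 3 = -6.33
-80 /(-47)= 80 /47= 1.70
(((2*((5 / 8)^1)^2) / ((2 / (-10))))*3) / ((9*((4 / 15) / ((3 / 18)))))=-0.81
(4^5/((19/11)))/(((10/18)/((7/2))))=354816/95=3734.91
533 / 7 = 76.14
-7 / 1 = -7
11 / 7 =1.57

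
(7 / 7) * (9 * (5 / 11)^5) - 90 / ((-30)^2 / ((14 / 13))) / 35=8979574 / 52341575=0.17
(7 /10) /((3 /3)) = 7 /10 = 0.70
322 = 322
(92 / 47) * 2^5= 2944 / 47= 62.64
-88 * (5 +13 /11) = -544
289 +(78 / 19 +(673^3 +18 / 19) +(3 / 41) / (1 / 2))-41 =304821470.20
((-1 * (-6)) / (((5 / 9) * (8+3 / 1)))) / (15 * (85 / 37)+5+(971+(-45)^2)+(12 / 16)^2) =0.00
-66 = -66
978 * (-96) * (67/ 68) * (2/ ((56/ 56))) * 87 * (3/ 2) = -410454864/ 17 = -24144403.76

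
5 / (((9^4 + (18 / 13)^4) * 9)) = 142805 / 1687443273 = 0.00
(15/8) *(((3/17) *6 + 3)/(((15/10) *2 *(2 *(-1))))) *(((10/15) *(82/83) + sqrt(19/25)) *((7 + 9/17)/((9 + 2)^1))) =-552 *sqrt(19)/3179- 150880/263857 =-1.33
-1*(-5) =5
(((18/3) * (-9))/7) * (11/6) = -99/7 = -14.14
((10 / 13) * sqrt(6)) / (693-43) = sqrt(6) / 845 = 0.00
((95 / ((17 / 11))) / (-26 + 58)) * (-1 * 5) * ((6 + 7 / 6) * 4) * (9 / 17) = -674025 / 4624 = -145.77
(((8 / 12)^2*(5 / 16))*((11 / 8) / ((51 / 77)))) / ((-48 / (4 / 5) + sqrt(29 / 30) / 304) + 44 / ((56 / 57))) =-30393239800 / 1603754152809 - 3942785*sqrt(870) / 28867574750562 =-0.02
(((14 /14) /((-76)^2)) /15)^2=1 /7506489600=0.00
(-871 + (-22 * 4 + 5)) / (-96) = 159 / 16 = 9.94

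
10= 10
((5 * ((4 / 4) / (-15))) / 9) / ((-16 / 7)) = 7 / 432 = 0.02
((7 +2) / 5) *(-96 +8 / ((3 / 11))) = -120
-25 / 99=-0.25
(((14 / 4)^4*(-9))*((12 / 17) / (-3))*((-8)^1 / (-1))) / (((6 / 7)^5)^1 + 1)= 726364926 / 417911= 1738.09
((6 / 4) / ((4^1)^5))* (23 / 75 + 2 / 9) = 119 / 153600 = 0.00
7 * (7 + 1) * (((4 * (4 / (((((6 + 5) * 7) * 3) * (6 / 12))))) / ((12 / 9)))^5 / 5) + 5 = 9667348419 / 1933417255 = 5.00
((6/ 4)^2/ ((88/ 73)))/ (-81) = -73/ 3168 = -0.02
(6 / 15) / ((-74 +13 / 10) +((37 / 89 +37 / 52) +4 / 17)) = -157352 / 28062721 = -0.01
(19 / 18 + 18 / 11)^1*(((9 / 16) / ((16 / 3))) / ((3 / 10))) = 2665 / 2816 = 0.95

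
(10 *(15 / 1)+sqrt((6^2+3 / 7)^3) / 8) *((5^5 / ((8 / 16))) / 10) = 159375 *sqrt(1785) / 392+93750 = 110927.23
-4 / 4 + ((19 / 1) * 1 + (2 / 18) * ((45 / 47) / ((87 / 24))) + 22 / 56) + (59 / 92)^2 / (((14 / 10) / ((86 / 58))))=1522861045 / 80755024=18.86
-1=-1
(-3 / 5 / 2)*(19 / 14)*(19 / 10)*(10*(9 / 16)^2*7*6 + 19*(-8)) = 1324509 / 89600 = 14.78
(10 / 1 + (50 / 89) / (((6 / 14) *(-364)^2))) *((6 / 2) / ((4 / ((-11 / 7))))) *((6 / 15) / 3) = -55591591 / 35376432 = -1.57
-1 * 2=-2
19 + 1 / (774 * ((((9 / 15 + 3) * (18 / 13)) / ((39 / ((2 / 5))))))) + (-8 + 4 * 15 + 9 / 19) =227116147 / 3176496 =71.50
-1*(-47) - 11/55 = 234/5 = 46.80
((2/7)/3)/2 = 1/21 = 0.05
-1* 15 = -15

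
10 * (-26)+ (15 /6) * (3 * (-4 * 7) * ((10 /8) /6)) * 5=-1915 /4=-478.75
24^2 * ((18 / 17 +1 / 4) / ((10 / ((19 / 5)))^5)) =1983355299 / 332031250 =5.97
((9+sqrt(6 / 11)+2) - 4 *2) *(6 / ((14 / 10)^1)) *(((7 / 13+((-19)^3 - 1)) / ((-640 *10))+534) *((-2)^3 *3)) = -1201985271 / 7280 - 400661757 *sqrt(66) / 80080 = -205754.61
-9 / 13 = -0.69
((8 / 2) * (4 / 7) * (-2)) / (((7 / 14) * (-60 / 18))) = 96 / 35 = 2.74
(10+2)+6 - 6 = 12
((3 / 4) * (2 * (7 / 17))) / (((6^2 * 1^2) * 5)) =7 / 2040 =0.00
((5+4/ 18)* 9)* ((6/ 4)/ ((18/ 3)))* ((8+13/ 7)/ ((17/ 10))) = 16215/ 238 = 68.13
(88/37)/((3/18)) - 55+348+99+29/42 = 632417/1554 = 406.96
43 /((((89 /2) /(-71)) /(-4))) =24424 /89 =274.43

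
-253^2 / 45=-64009 / 45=-1422.42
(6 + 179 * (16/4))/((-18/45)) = -1805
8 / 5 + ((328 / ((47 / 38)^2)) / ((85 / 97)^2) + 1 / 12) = 53799234361 / 191520300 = 280.91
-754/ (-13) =58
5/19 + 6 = 119/19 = 6.26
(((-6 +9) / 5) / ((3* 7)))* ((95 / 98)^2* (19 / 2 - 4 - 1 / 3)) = 55955 / 403368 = 0.14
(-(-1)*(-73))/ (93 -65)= -73/ 28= -2.61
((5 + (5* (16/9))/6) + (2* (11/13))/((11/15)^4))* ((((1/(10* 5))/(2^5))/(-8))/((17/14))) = -1613297/2033171712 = -0.00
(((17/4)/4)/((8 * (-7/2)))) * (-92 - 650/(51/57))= 6957/224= 31.06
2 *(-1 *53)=-106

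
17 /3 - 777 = -771.33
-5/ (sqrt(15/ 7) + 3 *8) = -280/ 1339 + 5 *sqrt(105)/ 4017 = -0.20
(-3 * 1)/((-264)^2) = -1/23232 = -0.00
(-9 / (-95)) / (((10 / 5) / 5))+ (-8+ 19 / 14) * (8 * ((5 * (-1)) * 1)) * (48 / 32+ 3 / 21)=813261 / 1862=436.77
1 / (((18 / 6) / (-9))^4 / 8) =648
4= 4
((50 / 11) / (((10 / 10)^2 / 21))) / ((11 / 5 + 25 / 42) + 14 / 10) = 220500 / 9691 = 22.75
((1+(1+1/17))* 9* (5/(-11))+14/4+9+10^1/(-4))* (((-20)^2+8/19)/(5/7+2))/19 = 15710520/1282633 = 12.25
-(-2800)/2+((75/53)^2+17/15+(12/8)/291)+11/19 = 218011194463/155309610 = 1403.72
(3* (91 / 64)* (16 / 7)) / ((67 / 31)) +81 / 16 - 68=-58.43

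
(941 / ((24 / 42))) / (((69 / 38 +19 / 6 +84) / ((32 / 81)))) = 125153 / 17118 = 7.31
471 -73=398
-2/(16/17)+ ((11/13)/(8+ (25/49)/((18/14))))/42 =-116777/55016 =-2.12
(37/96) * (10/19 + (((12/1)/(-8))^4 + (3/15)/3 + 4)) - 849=-370029167/437760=-845.28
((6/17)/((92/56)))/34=42/6647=0.01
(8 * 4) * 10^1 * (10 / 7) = 3200 / 7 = 457.14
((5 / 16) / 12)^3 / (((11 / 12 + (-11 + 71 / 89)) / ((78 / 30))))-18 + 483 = 2719917313795 / 5849284608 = 465.00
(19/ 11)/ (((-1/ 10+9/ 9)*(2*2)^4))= 95/ 12672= 0.01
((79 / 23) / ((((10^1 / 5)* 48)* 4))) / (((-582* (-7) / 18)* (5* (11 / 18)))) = 711 / 54971840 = 0.00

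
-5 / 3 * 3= -5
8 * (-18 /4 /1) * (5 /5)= -36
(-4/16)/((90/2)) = -1/180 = -0.01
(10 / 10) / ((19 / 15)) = 15 / 19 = 0.79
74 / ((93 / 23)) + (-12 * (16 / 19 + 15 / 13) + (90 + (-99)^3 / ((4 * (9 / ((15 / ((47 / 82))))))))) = -1522881651791 / 2159274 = -705274.85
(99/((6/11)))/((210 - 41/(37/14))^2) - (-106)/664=1413480625/8595881056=0.16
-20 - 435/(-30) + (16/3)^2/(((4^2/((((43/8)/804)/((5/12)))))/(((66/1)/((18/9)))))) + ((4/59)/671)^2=-4.56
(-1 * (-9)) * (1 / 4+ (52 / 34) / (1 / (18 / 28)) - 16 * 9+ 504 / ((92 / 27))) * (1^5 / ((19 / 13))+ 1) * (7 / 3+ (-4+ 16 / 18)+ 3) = 9014560 / 52003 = 173.35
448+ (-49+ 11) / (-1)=486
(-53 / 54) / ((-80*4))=53 / 17280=0.00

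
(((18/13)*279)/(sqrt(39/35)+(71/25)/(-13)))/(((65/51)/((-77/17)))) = -1639.97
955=955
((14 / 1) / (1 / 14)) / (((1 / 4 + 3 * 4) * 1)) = 16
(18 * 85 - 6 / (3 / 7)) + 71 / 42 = 63743 / 42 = 1517.69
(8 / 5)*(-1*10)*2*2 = -64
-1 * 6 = -6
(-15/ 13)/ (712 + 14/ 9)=-135/ 83486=-0.00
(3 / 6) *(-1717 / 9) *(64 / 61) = -54944 / 549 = -100.08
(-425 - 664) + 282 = -807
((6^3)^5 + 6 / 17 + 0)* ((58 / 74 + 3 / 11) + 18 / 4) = 2612588065403.99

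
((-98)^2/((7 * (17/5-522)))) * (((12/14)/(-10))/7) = 84/2593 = 0.03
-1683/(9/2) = -374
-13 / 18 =-0.72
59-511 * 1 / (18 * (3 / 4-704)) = 1494725 / 25317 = 59.04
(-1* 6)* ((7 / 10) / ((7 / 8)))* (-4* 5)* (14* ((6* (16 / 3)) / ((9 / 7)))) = 33450.67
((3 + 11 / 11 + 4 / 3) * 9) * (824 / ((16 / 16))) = 39552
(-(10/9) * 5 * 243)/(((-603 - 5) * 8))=675/2432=0.28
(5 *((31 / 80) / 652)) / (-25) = -31 / 260800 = -0.00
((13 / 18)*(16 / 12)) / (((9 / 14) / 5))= 1820 / 243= 7.49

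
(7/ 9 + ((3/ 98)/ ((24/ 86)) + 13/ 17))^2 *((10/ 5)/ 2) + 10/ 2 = 27804629161/ 3597120576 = 7.73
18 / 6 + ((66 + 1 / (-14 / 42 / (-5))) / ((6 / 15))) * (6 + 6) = 2433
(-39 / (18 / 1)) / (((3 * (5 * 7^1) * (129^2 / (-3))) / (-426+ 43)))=-4979 / 3494610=-0.00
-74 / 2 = -37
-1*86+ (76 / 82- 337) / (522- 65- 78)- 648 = -11419405 / 15539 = -734.89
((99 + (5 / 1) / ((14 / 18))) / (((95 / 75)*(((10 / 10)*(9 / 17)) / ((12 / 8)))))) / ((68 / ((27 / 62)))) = 49815 / 32984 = 1.51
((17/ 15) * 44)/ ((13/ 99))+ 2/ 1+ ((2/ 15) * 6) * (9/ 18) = 4968/ 13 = 382.15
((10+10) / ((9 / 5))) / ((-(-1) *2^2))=25 / 9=2.78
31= 31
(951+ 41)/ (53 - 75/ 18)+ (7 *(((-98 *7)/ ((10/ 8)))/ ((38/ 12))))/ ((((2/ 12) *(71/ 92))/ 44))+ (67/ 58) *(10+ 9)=-47563799054731/ 114624530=-414953.06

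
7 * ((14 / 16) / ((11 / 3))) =147 / 88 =1.67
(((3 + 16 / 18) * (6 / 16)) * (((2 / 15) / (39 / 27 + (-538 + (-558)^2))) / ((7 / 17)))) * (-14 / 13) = -119 / 72733622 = -0.00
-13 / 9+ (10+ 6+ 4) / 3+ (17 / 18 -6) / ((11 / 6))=244 / 99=2.46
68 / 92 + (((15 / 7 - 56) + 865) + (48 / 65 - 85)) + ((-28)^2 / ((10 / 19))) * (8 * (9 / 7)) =167955092 / 10465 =16049.22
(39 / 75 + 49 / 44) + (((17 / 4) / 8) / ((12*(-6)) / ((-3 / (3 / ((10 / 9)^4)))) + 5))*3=478134837 / 287315600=1.66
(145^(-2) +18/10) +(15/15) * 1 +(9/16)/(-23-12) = 6555707/2354800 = 2.78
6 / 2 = 3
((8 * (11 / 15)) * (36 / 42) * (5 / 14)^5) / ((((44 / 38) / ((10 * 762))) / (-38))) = -859631250 / 117649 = -7306.75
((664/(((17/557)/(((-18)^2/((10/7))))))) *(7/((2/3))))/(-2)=-2201890068/85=-25904589.04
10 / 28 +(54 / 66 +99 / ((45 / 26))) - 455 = -305401 / 770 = -396.62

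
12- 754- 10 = -752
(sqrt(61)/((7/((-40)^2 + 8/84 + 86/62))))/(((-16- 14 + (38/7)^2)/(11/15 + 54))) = -171189173* sqrt(61)/7254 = -184316.26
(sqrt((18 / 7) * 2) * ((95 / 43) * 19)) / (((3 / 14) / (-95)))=-685900 * sqrt(7) / 43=-42202.81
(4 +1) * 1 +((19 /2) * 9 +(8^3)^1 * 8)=8373 /2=4186.50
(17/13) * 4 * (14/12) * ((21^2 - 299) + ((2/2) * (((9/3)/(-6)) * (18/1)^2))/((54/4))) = 2380/3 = 793.33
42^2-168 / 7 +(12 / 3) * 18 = 1812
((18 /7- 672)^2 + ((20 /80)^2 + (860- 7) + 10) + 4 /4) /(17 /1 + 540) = 806.10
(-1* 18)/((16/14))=-63/4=-15.75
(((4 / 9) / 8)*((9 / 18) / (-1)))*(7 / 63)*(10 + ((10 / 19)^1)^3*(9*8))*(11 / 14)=-773245 / 15556212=-0.05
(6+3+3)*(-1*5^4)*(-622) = 4665000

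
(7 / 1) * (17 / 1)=119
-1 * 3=-3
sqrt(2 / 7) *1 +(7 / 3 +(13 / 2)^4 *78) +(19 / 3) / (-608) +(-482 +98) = sqrt(14) / 7 +13329907 / 96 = 138853.73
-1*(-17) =17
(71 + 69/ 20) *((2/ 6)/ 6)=1489/ 360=4.14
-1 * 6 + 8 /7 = -34 /7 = -4.86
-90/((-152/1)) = 45/76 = 0.59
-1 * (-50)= 50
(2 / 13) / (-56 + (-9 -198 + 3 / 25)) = -25 / 42718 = -0.00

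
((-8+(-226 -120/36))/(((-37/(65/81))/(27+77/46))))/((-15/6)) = -12208664/206793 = -59.04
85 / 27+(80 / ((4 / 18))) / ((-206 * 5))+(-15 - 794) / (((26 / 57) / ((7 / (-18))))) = 100147135 / 144612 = 692.52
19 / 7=2.71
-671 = -671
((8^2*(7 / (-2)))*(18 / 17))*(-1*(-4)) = -16128 / 17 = -948.71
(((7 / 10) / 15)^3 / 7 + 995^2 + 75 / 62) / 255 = 103581492189019 / 26679375000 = 3882.46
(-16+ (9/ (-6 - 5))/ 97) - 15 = -33086/ 1067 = -31.01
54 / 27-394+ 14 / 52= -10185 / 26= -391.73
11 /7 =1.57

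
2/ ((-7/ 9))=-18/ 7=-2.57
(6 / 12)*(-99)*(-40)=1980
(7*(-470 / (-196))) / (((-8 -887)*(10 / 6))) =-141 / 12530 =-0.01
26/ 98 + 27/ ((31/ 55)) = 73168/ 1519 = 48.17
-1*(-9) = 9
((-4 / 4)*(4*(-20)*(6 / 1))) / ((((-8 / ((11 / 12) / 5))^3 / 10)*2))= -1331 / 46080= -0.03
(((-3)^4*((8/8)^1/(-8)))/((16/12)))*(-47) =11421/32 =356.91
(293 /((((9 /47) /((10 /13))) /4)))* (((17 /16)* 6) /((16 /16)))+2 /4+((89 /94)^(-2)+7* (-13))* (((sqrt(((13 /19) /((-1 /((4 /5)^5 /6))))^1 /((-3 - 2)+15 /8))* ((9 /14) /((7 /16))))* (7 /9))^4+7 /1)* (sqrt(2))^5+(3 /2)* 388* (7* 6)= 4247741 /78 - 12656061521059776864748* sqrt(2) /5028525791748046875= 50898.85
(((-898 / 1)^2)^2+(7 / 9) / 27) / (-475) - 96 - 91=-31603972501994 / 23085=-1369026315.88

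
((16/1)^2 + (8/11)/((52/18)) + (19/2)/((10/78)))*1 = 472403/1430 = 330.35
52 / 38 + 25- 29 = -50 / 19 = -2.63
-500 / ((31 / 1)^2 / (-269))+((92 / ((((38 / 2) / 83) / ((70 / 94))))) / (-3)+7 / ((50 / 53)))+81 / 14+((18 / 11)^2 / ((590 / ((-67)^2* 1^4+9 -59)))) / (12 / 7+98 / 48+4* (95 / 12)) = 1033065295429501261 / 19140861561515925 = 53.97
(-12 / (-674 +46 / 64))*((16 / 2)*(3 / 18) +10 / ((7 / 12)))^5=1125559862165504 / 29330652015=38374.87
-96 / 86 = -48 / 43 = -1.12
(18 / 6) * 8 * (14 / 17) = 336 / 17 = 19.76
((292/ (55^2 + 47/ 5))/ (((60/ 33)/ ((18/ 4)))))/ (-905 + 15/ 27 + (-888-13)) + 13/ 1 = 6409710485/ 493059656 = 13.00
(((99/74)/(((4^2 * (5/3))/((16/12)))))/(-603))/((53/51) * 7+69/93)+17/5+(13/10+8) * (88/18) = 184240060771/3770261520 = 48.87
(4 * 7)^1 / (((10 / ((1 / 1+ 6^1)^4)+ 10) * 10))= 16807 / 60050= 0.28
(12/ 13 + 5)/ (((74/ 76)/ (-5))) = -14630/ 481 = -30.42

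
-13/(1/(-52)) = 676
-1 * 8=-8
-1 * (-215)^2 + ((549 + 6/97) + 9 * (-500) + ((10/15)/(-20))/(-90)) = -13141078103/261900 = -50175.94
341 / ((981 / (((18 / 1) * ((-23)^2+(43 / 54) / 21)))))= 204575789 / 61803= 3310.13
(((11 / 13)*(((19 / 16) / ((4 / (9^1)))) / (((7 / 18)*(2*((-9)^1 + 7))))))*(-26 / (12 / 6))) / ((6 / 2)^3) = 627 / 896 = 0.70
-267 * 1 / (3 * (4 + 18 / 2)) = -6.85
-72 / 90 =-4 / 5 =-0.80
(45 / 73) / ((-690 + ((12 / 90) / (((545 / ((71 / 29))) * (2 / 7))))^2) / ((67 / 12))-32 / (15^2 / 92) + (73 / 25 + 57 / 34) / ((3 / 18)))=-2880764498559375 / 509793068736130697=-0.01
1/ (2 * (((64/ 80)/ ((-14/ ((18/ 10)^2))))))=-875/ 324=-2.70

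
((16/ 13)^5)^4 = 1208925819614629174706176/ 19004963774880799438801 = 63.61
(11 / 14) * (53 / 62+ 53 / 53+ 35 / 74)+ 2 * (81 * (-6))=-7789503 / 8029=-970.17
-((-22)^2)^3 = -113379904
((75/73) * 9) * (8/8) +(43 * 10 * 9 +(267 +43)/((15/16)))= 921971/219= 4209.91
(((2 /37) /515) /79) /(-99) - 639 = -95229630047 /149029155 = -639.00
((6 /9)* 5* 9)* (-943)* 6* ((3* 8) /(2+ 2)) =-1018440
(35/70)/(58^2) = 1/6728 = 0.00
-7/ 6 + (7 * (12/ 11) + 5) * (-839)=-699803/ 66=-10603.08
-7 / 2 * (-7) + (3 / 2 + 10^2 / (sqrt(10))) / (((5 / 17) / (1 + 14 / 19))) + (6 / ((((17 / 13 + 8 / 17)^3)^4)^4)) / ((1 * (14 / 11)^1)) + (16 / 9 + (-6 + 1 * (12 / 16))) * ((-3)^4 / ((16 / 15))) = -43.57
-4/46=-2/23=-0.09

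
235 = 235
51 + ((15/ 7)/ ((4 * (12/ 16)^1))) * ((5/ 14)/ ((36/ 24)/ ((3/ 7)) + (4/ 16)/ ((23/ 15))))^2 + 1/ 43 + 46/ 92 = 172628660977/ 3350058362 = 51.53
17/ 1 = 17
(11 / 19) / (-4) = -11 / 76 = -0.14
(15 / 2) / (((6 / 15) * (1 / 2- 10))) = -75 / 38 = -1.97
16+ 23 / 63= 1031 / 63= 16.37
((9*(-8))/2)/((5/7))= -252/5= -50.40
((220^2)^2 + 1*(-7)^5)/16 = 2342543193/16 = 146408949.56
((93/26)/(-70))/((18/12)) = -31/910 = -0.03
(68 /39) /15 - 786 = -459742 /585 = -785.88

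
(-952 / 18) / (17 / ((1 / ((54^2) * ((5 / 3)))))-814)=-238 / 368127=-0.00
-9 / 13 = -0.69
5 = 5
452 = 452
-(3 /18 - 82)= 491 /6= 81.83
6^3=216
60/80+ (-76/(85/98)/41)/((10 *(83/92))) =2968393/5785100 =0.51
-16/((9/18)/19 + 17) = -608/647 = -0.94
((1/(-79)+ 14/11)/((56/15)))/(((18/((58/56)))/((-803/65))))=-772705/3220672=-0.24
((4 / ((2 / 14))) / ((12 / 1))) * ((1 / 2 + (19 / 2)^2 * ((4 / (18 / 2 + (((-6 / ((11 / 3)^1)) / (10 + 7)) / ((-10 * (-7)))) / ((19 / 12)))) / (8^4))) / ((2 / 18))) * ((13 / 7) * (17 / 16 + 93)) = 45719146306015 / 24446828544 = 1870.15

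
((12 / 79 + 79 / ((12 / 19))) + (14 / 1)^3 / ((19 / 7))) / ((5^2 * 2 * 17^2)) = 20464921 / 260273400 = 0.08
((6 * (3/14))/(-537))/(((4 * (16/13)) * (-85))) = 39/6816320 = 0.00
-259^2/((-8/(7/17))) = 469567/136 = 3452.70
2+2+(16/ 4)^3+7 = 75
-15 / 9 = -5 / 3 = -1.67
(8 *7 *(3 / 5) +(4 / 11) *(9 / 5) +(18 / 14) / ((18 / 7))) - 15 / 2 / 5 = 1829 / 55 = 33.25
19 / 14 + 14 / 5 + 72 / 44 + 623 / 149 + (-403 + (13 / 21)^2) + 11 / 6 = -1412380804 / 3613995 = -390.81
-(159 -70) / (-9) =89 / 9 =9.89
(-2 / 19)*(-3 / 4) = 3 / 38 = 0.08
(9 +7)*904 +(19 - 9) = 14474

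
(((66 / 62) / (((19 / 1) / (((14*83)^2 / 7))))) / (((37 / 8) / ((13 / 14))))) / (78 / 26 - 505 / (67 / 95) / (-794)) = 2515525735008 / 4523551217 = 556.10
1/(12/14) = 7/6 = 1.17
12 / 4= 3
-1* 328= -328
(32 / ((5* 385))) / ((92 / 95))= 152 / 8855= 0.02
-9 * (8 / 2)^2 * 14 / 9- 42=-266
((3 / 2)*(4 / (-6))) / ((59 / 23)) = -23 / 59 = -0.39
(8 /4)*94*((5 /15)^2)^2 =188 /81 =2.32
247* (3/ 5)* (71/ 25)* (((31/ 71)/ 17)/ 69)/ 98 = 7657/ 4789750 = 0.00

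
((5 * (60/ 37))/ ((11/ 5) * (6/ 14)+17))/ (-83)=-2625/ 482147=-0.01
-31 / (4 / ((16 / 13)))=-124 / 13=-9.54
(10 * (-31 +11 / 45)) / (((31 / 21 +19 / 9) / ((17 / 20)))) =-41174 / 565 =-72.87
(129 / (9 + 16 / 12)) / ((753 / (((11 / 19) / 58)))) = 1419 / 8574662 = 0.00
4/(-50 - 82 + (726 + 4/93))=186/27623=0.01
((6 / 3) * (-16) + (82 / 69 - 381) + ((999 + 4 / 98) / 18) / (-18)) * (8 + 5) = -1969475287 / 365148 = -5393.64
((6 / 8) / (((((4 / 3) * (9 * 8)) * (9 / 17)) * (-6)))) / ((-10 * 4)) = 17 / 276480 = 0.00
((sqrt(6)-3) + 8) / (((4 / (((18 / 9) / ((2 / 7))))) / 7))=49 * sqrt(6) / 4 + 245 / 4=91.26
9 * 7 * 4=252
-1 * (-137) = 137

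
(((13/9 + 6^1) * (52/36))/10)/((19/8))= 3484/7695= 0.45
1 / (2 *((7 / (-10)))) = -5 / 7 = -0.71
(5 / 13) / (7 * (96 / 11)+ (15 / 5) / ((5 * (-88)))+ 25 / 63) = 138600 / 22155263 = 0.01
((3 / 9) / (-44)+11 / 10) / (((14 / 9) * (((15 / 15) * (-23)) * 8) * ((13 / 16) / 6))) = -927 / 32890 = -0.03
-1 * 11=-11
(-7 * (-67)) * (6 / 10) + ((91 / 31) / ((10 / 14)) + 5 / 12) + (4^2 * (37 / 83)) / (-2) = 43590749 / 154380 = 282.36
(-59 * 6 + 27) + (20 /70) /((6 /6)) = -326.71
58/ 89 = 0.65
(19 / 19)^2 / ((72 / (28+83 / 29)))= 895 / 2088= 0.43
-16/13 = -1.23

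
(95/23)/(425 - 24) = 95/9223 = 0.01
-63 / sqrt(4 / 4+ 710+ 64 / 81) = -567*sqrt(57655) / 57655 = -2.36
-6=-6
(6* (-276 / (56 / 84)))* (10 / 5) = -4968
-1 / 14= -0.07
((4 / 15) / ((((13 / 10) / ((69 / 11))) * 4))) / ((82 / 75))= 1725 / 5863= 0.29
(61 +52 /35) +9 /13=28746 /455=63.18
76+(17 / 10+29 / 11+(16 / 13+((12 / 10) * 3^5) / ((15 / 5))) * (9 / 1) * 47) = 59654669 / 1430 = 41716.55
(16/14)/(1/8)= 9.14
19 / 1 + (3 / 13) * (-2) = 18.54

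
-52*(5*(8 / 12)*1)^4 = -520000 / 81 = -6419.75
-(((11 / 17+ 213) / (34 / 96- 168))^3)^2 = -28075174439741574291077921243136 / 6553865677907382849704072779201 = -4.28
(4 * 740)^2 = 8761600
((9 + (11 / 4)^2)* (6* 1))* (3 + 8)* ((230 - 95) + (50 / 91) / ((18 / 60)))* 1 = 108889825 / 728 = 149573.94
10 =10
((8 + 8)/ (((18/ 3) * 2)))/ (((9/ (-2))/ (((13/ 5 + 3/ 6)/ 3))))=-124/ 405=-0.31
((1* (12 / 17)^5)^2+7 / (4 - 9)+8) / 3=22279128511979 / 10079969502245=2.21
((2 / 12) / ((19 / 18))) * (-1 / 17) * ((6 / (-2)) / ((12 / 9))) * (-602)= -8127 / 646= -12.58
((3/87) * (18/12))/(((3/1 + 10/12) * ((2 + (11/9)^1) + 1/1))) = 81/25346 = 0.00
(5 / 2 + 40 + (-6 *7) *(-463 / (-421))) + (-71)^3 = -301364169 / 842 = -357914.69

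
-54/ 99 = -6/ 11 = -0.55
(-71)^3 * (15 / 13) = -5368665 / 13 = -412974.23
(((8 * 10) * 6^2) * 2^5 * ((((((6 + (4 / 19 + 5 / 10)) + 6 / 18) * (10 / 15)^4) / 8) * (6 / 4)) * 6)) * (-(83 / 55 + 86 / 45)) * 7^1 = -1771771904 / 513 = -3453746.40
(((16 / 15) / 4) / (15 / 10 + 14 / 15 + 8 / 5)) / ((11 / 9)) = 72 / 1331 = 0.05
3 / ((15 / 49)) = 49 / 5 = 9.80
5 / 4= 1.25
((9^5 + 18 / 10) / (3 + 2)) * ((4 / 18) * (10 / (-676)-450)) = -997991326 / 845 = -1181054.82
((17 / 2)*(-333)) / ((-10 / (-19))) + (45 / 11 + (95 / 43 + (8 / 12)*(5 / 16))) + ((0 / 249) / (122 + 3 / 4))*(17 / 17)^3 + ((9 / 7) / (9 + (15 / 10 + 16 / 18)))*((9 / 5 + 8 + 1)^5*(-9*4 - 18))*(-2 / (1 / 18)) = 1641270288287871869 / 50906625000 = 32240799.47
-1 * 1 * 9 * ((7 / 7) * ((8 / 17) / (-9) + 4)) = -604 / 17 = -35.53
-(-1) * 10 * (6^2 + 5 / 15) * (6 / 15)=436 / 3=145.33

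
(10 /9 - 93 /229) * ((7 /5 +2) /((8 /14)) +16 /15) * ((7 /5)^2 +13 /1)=114390331 /1545750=74.00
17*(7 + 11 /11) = 136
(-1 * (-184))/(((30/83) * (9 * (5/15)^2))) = 7636/15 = 509.07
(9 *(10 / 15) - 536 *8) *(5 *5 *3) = -321150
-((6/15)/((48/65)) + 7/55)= -883/1320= -0.67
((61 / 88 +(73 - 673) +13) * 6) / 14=-154785 / 616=-251.27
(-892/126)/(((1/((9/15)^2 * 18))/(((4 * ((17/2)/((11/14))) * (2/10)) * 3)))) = -1191.06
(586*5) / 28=1465 / 14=104.64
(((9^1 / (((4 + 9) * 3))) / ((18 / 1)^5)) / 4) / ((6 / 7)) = 7 / 196515072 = 0.00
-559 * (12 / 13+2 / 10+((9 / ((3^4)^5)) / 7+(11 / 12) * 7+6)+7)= -622755319989503 / 54238868460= -11481.72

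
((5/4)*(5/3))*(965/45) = 4825/108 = 44.68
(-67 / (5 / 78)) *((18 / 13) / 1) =-7236 / 5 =-1447.20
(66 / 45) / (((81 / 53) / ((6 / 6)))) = 1166 / 1215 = 0.96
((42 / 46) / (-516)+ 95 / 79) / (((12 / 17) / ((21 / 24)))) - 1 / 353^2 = 1854868608151 / 1246185699712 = 1.49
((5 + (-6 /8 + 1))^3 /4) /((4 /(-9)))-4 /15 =-1254331 /15360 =-81.66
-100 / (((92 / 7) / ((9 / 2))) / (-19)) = 29925 / 46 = 650.54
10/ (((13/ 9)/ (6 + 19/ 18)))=635/ 13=48.85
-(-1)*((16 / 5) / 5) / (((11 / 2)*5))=32 / 1375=0.02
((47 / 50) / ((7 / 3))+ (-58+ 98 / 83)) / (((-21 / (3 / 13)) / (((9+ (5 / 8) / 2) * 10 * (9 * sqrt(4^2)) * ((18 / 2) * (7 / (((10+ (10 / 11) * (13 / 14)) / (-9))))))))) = -108672.64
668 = 668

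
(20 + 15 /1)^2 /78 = 1225 /78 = 15.71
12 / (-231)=-4 / 77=-0.05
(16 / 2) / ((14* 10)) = 2 / 35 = 0.06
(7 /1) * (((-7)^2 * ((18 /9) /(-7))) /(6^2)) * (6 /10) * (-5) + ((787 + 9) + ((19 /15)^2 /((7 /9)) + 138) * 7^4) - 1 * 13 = 50562313 /150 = 337082.09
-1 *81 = -81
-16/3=-5.33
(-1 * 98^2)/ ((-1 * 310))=4802/ 155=30.98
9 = 9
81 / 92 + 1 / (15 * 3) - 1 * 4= -12823 / 4140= -3.10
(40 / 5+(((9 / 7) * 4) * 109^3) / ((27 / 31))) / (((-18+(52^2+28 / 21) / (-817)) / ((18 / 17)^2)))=-21253903500456 / 52834691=-402271.75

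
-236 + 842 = 606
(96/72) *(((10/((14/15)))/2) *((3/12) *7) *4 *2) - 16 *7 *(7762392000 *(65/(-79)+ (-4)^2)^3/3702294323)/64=-3318900152127664900/260767927245371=-12727.41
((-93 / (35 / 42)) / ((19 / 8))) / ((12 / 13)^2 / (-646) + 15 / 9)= -38475216 / 1363595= -28.22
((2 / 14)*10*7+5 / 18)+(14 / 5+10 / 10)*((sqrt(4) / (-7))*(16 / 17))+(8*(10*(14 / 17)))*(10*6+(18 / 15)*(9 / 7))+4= 43566611 / 10710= 4067.84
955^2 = 912025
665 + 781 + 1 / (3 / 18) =1452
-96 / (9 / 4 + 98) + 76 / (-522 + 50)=-1.12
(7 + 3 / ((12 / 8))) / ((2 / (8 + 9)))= 153 / 2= 76.50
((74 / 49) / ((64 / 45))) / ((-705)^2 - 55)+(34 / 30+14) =15.13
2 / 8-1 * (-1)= 1.25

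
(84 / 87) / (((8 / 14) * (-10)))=-0.17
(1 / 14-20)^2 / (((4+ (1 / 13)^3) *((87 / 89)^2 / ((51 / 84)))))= 150513677613 / 2386165936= 63.08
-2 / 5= -0.40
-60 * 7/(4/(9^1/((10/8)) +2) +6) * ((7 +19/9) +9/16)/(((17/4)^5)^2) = -73489776640/223775322949839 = -0.00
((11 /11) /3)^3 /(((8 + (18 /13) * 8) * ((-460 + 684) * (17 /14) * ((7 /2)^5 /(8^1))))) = 26 /239146803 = 0.00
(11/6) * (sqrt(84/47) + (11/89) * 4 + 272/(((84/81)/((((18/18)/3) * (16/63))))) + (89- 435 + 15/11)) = -15443683/26166 + 11 * sqrt(987)/141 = -587.77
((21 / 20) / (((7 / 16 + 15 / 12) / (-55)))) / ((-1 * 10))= 154 / 45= 3.42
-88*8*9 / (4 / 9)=-14256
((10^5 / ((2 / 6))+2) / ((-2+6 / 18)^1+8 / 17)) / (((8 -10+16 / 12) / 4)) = 91800612 / 61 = 1504928.07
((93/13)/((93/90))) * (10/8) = 225/26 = 8.65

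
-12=-12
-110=-110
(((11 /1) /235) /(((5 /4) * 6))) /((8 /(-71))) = -781 /14100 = -0.06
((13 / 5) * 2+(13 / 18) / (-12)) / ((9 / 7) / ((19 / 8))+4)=1.13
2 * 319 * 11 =7018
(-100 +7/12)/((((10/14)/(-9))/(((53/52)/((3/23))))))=10179869/1040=9788.34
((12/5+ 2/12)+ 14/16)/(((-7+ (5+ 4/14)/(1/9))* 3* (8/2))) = 2891/408960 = 0.01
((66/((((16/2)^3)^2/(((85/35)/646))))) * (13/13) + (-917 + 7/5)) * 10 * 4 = -159612665691/4358144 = -36624.00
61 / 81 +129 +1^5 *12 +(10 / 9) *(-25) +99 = 17251 / 81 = 212.98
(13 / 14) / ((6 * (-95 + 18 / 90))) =-65 / 39816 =-0.00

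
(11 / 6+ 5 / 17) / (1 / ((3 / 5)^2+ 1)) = 217 / 75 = 2.89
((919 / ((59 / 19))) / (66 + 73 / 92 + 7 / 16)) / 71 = 6425648 / 103640049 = 0.06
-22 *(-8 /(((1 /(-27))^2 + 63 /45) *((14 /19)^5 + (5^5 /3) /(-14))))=-16678903820040 /9852336919459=-1.69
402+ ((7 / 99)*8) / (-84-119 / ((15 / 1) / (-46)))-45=3546101 / 9933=357.00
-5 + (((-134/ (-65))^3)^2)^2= 33487976588060654299668731/ 5688009063105712890625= 5887.47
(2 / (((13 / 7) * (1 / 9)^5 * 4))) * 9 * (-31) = -115322697 / 26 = -4435488.35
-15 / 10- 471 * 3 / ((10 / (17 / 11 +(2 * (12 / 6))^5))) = -144911.07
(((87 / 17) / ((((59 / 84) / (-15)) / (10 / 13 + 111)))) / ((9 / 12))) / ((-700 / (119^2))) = 1263604356 / 3835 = 329492.66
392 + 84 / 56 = 787 / 2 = 393.50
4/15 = 0.27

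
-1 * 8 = -8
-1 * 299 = -299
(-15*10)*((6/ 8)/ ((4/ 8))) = -225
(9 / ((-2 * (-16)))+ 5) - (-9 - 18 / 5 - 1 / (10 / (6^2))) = 3437 / 160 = 21.48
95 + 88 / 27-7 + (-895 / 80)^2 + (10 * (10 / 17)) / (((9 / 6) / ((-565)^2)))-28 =147121020035 / 117504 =1252051.16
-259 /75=-3.45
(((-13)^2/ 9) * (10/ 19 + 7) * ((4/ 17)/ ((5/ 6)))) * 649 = 125475064/ 4845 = 25897.85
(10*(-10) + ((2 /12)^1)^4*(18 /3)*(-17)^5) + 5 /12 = -6673.00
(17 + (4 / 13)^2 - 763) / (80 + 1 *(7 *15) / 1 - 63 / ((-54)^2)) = -40842792 / 10128677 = -4.03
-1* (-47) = 47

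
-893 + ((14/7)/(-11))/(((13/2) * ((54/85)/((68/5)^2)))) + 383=-10002766/19305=-518.14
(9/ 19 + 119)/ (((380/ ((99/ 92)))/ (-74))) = -831501/ 33212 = -25.04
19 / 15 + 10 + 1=184 / 15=12.27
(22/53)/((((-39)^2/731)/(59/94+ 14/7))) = 152779/291447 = 0.52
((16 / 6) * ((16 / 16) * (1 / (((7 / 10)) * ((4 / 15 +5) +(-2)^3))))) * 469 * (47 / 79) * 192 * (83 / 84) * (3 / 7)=-5018246400 / 158711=-31618.77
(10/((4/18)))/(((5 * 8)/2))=9/4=2.25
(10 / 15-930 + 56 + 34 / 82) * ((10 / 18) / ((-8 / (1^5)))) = 536845 / 8856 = 60.62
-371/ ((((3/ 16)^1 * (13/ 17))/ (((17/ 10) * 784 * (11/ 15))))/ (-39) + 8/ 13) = -96164292224/ 159508529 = -602.88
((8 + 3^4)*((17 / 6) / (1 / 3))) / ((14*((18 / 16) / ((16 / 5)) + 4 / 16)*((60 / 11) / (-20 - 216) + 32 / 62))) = 88552864 / 486031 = 182.20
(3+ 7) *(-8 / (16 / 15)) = -75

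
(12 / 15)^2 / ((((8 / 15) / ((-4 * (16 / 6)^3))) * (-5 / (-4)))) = -72.82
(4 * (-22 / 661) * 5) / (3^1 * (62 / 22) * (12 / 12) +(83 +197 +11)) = -0.00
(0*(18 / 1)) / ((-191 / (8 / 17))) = 0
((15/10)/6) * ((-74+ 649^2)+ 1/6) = 2526763/24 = 105281.79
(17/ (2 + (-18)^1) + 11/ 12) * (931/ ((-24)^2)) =-6517/ 27648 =-0.24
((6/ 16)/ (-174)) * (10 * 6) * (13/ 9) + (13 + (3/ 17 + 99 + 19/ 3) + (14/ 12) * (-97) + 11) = 95581/ 5916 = 16.16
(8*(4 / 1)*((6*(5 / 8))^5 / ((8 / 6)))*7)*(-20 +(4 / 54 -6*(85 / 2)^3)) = -29381394853125 / 512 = -57385536822.51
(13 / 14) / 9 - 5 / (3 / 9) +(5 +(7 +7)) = 517 / 126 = 4.10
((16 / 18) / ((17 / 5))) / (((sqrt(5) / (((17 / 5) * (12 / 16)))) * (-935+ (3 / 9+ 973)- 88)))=-2 * sqrt(5) / 745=-0.01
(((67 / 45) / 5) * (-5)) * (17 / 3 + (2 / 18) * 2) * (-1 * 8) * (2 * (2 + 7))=56816 / 45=1262.58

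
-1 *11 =-11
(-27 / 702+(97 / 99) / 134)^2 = 7214596 / 7435440441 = 0.00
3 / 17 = 0.18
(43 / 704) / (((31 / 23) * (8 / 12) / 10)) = 0.68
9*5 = 45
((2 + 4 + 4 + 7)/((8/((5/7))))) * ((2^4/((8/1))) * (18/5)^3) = 24786/175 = 141.63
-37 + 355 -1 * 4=314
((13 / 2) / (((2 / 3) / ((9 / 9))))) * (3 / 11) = 117 / 44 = 2.66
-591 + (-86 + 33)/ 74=-43787/ 74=-591.72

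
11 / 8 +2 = 27 / 8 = 3.38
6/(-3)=-2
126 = 126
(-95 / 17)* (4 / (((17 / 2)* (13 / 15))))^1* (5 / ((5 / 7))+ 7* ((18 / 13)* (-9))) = 11890200 / 48841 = 243.45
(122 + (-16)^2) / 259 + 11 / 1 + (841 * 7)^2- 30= 1282299804 / 37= 34656751.46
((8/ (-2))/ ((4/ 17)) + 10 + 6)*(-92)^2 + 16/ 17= -143872/ 17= -8463.06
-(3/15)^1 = -0.20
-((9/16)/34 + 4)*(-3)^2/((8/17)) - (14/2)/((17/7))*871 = -11260129/4352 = -2587.35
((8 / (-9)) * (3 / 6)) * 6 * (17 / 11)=-136 / 33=-4.12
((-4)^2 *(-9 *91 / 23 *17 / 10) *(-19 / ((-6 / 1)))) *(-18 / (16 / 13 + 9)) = 620568 / 115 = 5396.24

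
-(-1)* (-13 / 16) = -13 / 16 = -0.81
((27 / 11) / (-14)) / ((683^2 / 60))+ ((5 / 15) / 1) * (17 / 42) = 87218863 / 646553754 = 0.13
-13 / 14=-0.93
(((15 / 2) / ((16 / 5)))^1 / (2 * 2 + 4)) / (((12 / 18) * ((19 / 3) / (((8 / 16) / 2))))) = 675 / 38912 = 0.02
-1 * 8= -8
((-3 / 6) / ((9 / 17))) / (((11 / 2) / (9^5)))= -111537 / 11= -10139.73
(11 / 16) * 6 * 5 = 165 / 8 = 20.62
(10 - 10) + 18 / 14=9 / 7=1.29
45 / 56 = 0.80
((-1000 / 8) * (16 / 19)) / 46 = -1000 / 437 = -2.29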